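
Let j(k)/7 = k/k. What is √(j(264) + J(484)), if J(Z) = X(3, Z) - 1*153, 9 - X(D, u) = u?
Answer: 3*I*√69 ≈ 24.92*I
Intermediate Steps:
X(D, u) = 9 - u
j(k) = 7 (j(k) = 7*(k/k) = 7*1 = 7)
J(Z) = -144 - Z (J(Z) = (9 - Z) - 1*153 = (9 - Z) - 153 = -144 - Z)
√(j(264) + J(484)) = √(7 + (-144 - 1*484)) = √(7 + (-144 - 484)) = √(7 - 628) = √(-621) = 3*I*√69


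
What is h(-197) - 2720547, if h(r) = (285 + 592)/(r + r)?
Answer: -1071896395/394 ≈ -2.7205e+6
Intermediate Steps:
h(r) = 877/(2*r) (h(r) = 877/((2*r)) = 877*(1/(2*r)) = 877/(2*r))
h(-197) - 2720547 = (877/2)/(-197) - 2720547 = (877/2)*(-1/197) - 2720547 = -877/394 - 2720547 = -1071896395/394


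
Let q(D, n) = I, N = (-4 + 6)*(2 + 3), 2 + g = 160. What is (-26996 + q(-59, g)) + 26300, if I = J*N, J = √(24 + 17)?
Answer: -696 + 10*√41 ≈ -631.97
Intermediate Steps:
g = 158 (g = -2 + 160 = 158)
N = 10 (N = 2*5 = 10)
J = √41 ≈ 6.4031
I = 10*√41 (I = √41*10 = 10*√41 ≈ 64.031)
q(D, n) = 10*√41
(-26996 + q(-59, g)) + 26300 = (-26996 + 10*√41) + 26300 = -696 + 10*√41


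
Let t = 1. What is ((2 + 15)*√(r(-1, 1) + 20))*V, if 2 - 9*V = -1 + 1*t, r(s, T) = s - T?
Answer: 34*√2/3 ≈ 16.028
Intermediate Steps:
V = 2/9 (V = 2/9 - (-1 + 1*1)/9 = 2/9 - (-1 + 1)/9 = 2/9 - ⅑*0 = 2/9 + 0 = 2/9 ≈ 0.22222)
((2 + 15)*√(r(-1, 1) + 20))*V = ((2 + 15)*√((-1 - 1*1) + 20))*(2/9) = (17*√((-1 - 1) + 20))*(2/9) = (17*√(-2 + 20))*(2/9) = (17*√18)*(2/9) = (17*(3*√2))*(2/9) = (51*√2)*(2/9) = 34*√2/3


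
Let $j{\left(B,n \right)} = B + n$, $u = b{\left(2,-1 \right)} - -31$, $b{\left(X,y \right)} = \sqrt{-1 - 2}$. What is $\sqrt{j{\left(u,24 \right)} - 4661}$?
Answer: $\sqrt{-4606 + i \sqrt{3}} \approx 0.013 + 67.868 i$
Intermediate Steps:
$b{\left(X,y \right)} = i \sqrt{3}$ ($b{\left(X,y \right)} = \sqrt{-3} = i \sqrt{3}$)
$u = 31 + i \sqrt{3}$ ($u = i \sqrt{3} - -31 = i \sqrt{3} + 31 = 31 + i \sqrt{3} \approx 31.0 + 1.732 i$)
$\sqrt{j{\left(u,24 \right)} - 4661} = \sqrt{\left(\left(31 + i \sqrt{3}\right) + 24\right) - 4661} = \sqrt{\left(55 + i \sqrt{3}\right) - 4661} = \sqrt{-4606 + i \sqrt{3}}$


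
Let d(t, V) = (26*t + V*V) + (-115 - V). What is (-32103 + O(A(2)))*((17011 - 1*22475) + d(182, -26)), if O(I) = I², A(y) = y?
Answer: 4654355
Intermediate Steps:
d(t, V) = -115 + V² - V + 26*t (d(t, V) = (26*t + V²) + (-115 - V) = (V² + 26*t) + (-115 - V) = -115 + V² - V + 26*t)
(-32103 + O(A(2)))*((17011 - 1*22475) + d(182, -26)) = (-32103 + 2²)*((17011 - 1*22475) + (-115 + (-26)² - 1*(-26) + 26*182)) = (-32103 + 4)*((17011 - 22475) + (-115 + 676 + 26 + 4732)) = -32099*(-5464 + 5319) = -32099*(-145) = 4654355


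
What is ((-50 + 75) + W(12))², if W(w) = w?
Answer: 1369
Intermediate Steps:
((-50 + 75) + W(12))² = ((-50 + 75) + 12)² = (25 + 12)² = 37² = 1369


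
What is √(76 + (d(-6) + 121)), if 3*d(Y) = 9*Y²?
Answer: √305 ≈ 17.464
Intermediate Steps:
d(Y) = 3*Y² (d(Y) = (9*Y²)/3 = 3*Y²)
√(76 + (d(-6) + 121)) = √(76 + (3*(-6)² + 121)) = √(76 + (3*36 + 121)) = √(76 + (108 + 121)) = √(76 + 229) = √305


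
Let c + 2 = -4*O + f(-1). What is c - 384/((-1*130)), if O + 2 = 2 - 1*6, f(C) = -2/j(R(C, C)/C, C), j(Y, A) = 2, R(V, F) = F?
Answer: 1557/65 ≈ 23.954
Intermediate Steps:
f(C) = -1 (f(C) = -2/2 = -2*½ = -1)
O = -6 (O = -2 + (2 - 1*6) = -2 + (2 - 6) = -2 - 4 = -6)
c = 21 (c = -2 + (-4*(-6) - 1) = -2 + (24 - 1) = -2 + 23 = 21)
c - 384/((-1*130)) = 21 - 384/((-1*130)) = 21 - 384/(-130) = 21 - 384*(-1/130) = 21 + 192/65 = 1557/65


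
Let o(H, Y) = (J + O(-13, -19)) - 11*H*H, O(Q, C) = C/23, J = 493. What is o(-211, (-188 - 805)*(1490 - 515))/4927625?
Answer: -11252493/113335375 ≈ -0.099285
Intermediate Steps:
O(Q, C) = C/23 (O(Q, C) = C*(1/23) = C/23)
o(H, Y) = 11320/23 - 11*H² (o(H, Y) = (493 + (1/23)*(-19)) - 11*H*H = (493 - 19/23) - 11*H² = 11320/23 - 11*H²)
o(-211, (-188 - 805)*(1490 - 515))/4927625 = (11320/23 - 11*(-211)²)/4927625 = (11320/23 - 11*44521)*(1/4927625) = (11320/23 - 489731)*(1/4927625) = -11252493/23*1/4927625 = -11252493/113335375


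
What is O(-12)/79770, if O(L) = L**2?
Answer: 24/13295 ≈ 0.0018052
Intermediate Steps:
O(-12)/79770 = (-12)**2/79770 = 144*(1/79770) = 24/13295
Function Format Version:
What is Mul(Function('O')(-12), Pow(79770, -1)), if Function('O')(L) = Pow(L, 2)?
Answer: Rational(24, 13295) ≈ 0.0018052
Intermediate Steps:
Mul(Function('O')(-12), Pow(79770, -1)) = Mul(Pow(-12, 2), Pow(79770, -1)) = Mul(144, Rational(1, 79770)) = Rational(24, 13295)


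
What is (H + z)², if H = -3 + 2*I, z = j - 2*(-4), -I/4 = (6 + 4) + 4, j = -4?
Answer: 12321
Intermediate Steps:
I = -56 (I = -4*((6 + 4) + 4) = -4*(10 + 4) = -4*14 = -56)
z = 4 (z = -4 - 2*(-4) = -4 + 8 = 4)
H = -115 (H = -3 + 2*(-56) = -3 - 112 = -115)
(H + z)² = (-115 + 4)² = (-111)² = 12321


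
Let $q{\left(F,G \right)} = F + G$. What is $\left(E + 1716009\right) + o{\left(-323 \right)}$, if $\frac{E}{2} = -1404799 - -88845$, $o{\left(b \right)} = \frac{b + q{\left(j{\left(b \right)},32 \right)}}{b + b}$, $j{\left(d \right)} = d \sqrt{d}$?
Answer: $- \frac{591670463}{646} + \frac{i \sqrt{323}}{2} \approx -9.159 \cdot 10^{5} + 8.9861 i$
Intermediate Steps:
$j{\left(d \right)} = d^{\frac{3}{2}}$
$o{\left(b \right)} = \frac{32 + b + b^{\frac{3}{2}}}{2 b}$ ($o{\left(b \right)} = \frac{b + \left(b^{\frac{3}{2}} + 32\right)}{b + b} = \frac{b + \left(32 + b^{\frac{3}{2}}\right)}{2 b} = \left(32 + b + b^{\frac{3}{2}}\right) \frac{1}{2 b} = \frac{32 + b + b^{\frac{3}{2}}}{2 b}$)
$E = -2631908$ ($E = 2 \left(-1404799 - -88845\right) = 2 \left(-1404799 + 88845\right) = 2 \left(-1315954\right) = -2631908$)
$\left(E + 1716009\right) + o{\left(-323 \right)} = \left(-2631908 + 1716009\right) + \frac{32 - 323 + \left(-323\right)^{\frac{3}{2}}}{2 \left(-323\right)} = -915899 + \frac{1}{2} \left(- \frac{1}{323}\right) \left(32 - 323 - 323 i \sqrt{323}\right) = -915899 + \frac{1}{2} \left(- \frac{1}{323}\right) \left(-291 - 323 i \sqrt{323}\right) = -915899 + \left(\frac{291}{646} + \frac{i \sqrt{323}}{2}\right) = - \frac{591670463}{646} + \frac{i \sqrt{323}}{2}$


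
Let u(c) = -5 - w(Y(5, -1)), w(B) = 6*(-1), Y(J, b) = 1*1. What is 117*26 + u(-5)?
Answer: 3043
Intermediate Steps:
Y(J, b) = 1
w(B) = -6
u(c) = 1 (u(c) = -5 - 1*(-6) = -5 + 6 = 1)
117*26 + u(-5) = 117*26 + 1 = 3042 + 1 = 3043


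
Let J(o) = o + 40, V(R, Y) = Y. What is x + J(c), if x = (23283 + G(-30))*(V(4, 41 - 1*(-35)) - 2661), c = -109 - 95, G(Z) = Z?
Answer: -60109169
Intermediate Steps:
c = -204
J(o) = 40 + o
x = -60109005 (x = (23283 - 30)*((41 - 1*(-35)) - 2661) = 23253*((41 + 35) - 2661) = 23253*(76 - 2661) = 23253*(-2585) = -60109005)
x + J(c) = -60109005 + (40 - 204) = -60109005 - 164 = -60109169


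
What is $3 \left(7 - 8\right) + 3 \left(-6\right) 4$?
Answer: $-75$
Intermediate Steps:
$3 \left(7 - 8\right) + 3 \left(-6\right) 4 = 3 \left(-1\right) - 72 = -3 - 72 = -75$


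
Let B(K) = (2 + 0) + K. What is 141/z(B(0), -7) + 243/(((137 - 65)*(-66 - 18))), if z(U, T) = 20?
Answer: 7851/1120 ≈ 7.0098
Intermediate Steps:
B(K) = 2 + K
141/z(B(0), -7) + 243/(((137 - 65)*(-66 - 18))) = 141/20 + 243/(((137 - 65)*(-66 - 18))) = 141*(1/20) + 243/((72*(-84))) = 141/20 + 243/(-6048) = 141/20 + 243*(-1/6048) = 141/20 - 9/224 = 7851/1120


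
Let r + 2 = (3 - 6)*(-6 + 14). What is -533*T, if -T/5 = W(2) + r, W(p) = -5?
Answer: -82615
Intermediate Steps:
r = -26 (r = -2 + (3 - 6)*(-6 + 14) = -2 - 3*8 = -2 - 24 = -26)
T = 155 (T = -5*(-5 - 26) = -5*(-31) = 155)
-533*T = -533*155 = -82615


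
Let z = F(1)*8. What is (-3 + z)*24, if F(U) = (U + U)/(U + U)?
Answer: 120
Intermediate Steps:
F(U) = 1 (F(U) = (2*U)/((2*U)) = (2*U)*(1/(2*U)) = 1)
z = 8 (z = 1*8 = 8)
(-3 + z)*24 = (-3 + 8)*24 = 5*24 = 120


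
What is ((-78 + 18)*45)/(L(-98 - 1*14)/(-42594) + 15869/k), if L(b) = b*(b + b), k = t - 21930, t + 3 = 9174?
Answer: 244555580700/166003663 ≈ 1473.2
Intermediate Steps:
t = 9171 (t = -3 + 9174 = 9171)
k = -12759 (k = 9171 - 21930 = -12759)
L(b) = 2*b**2 (L(b) = b*(2*b) = 2*b**2)
((-78 + 18)*45)/(L(-98 - 1*14)/(-42594) + 15869/k) = ((-78 + 18)*45)/((2*(-98 - 1*14)**2)/(-42594) + 15869/(-12759)) = (-60*45)/((2*(-98 - 14)**2)*(-1/42594) + 15869*(-1/12759)) = -2700/((2*(-112)**2)*(-1/42594) - 15869/12759) = -2700/((2*12544)*(-1/42594) - 15869/12759) = -2700/(25088*(-1/42594) - 15869/12759) = -2700/(-12544/21297 - 15869/12759) = -2700/(-166003663/90576141) = -2700*(-90576141/166003663) = 244555580700/166003663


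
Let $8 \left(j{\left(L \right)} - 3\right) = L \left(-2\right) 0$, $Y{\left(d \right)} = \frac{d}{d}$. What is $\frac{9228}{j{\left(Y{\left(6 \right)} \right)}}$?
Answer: $3076$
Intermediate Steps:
$Y{\left(d \right)} = 1$
$j{\left(L \right)} = 3$ ($j{\left(L \right)} = 3 + \frac{L \left(-2\right) 0}{8} = 3 + \frac{- 2 L 0}{8} = 3 + \frac{1}{8} \cdot 0 = 3 + 0 = 3$)
$\frac{9228}{j{\left(Y{\left(6 \right)} \right)}} = \frac{9228}{3} = 9228 \cdot \frac{1}{3} = 3076$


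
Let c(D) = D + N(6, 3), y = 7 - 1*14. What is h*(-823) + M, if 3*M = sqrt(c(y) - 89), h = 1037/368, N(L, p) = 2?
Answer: -853451/368 + I*sqrt(94)/3 ≈ -2319.2 + 3.2318*I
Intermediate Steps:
y = -7 (y = 7 - 14 = -7)
h = 1037/368 (h = 1037*(1/368) = 1037/368 ≈ 2.8179)
c(D) = 2 + D (c(D) = D + 2 = 2 + D)
M = I*sqrt(94)/3 (M = sqrt((2 - 7) - 89)/3 = sqrt(-5 - 89)/3 = sqrt(-94)/3 = (I*sqrt(94))/3 = I*sqrt(94)/3 ≈ 3.2318*I)
h*(-823) + M = (1037/368)*(-823) + I*sqrt(94)/3 = -853451/368 + I*sqrt(94)/3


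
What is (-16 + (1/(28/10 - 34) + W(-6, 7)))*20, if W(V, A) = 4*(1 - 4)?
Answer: -21865/39 ≈ -560.64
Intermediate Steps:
W(V, A) = -12 (W(V, A) = 4*(-3) = -12)
(-16 + (1/(28/10 - 34) + W(-6, 7)))*20 = (-16 + (1/(28/10 - 34) - 12))*20 = (-16 + (1/(28*(1/10) - 34) - 12))*20 = (-16 + (1/(14/5 - 34) - 12))*20 = (-16 + (1/(-156/5) - 12))*20 = (-16 + (-5/156 - 12))*20 = (-16 - 1877/156)*20 = -4373/156*20 = -21865/39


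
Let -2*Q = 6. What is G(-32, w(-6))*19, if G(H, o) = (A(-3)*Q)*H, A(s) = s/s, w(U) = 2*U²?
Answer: 1824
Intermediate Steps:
A(s) = 1
Q = -3 (Q = -½*6 = -3)
G(H, o) = -3*H (G(H, o) = (1*(-3))*H = -3*H)
G(-32, w(-6))*19 = -3*(-32)*19 = 96*19 = 1824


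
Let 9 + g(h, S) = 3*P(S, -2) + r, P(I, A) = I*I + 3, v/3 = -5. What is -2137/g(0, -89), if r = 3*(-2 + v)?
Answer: -2137/23712 ≈ -0.090123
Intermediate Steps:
v = -15 (v = 3*(-5) = -15)
r = -51 (r = 3*(-2 - 15) = 3*(-17) = -51)
P(I, A) = 3 + I**2 (P(I, A) = I**2 + 3 = 3 + I**2)
g(h, S) = -51 + 3*S**2 (g(h, S) = -9 + (3*(3 + S**2) - 51) = -9 + ((9 + 3*S**2) - 51) = -9 + (-42 + 3*S**2) = -51 + 3*S**2)
-2137/g(0, -89) = -2137/(-51 + 3*(-89)**2) = -2137/(-51 + 3*7921) = -2137/(-51 + 23763) = -2137/23712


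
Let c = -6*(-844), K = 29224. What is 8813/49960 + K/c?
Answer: 188082509/31624680 ≈ 5.9473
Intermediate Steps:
c = 5064
8813/49960 + K/c = 8813/49960 + 29224/5064 = 8813*(1/49960) + 29224*(1/5064) = 8813/49960 + 3653/633 = 188082509/31624680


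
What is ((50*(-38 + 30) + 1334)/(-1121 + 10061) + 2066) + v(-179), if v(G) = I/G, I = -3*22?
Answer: 1653447193/800130 ≈ 2066.5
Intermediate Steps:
I = -66
v(G) = -66/G
((50*(-38 + 30) + 1334)/(-1121 + 10061) + 2066) + v(-179) = ((50*(-38 + 30) + 1334)/(-1121 + 10061) + 2066) - 66/(-179) = ((50*(-8) + 1334)/8940 + 2066) - 66*(-1/179) = ((-400 + 1334)*(1/8940) + 2066) + 66/179 = (934*(1/8940) + 2066) + 66/179 = (467/4470 + 2066) + 66/179 = 9235487/4470 + 66/179 = 1653447193/800130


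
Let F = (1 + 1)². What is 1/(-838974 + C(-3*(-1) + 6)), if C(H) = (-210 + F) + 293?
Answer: -1/838887 ≈ -1.1921e-6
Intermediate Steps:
F = 4 (F = 2² = 4)
C(H) = 87 (C(H) = (-210 + 4) + 293 = -206 + 293 = 87)
1/(-838974 + C(-3*(-1) + 6)) = 1/(-838974 + 87) = 1/(-838887) = -1/838887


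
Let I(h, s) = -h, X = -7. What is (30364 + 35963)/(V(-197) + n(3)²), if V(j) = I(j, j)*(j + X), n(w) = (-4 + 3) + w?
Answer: -66327/40184 ≈ -1.6506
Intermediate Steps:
n(w) = -1 + w
V(j) = -j*(-7 + j) (V(j) = (-j)*(j - 7) = (-j)*(-7 + j) = -j*(-7 + j))
(30364 + 35963)/(V(-197) + n(3)²) = (30364 + 35963)/(-197*(7 - 1*(-197)) + (-1 + 3)²) = 66327/(-197*(7 + 197) + 2²) = 66327/(-197*204 + 4) = 66327/(-40188 + 4) = 66327/(-40184) = 66327*(-1/40184) = -66327/40184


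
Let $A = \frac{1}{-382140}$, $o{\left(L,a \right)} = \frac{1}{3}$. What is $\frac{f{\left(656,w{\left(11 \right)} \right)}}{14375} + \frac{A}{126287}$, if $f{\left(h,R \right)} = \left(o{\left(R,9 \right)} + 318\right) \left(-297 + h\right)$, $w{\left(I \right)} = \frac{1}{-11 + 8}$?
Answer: $\frac{220606194266653}{27749105653500} \approx 7.95$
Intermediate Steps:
$w{\left(I \right)} = - \frac{1}{3}$ ($w{\left(I \right)} = \frac{1}{-3} = - \frac{1}{3}$)
$o{\left(L,a \right)} = \frac{1}{3}$
$A = - \frac{1}{382140} \approx -2.6168 \cdot 10^{-6}$
$f{\left(h,R \right)} = -94545 + \frac{955 h}{3}$ ($f{\left(h,R \right)} = \left(\frac{1}{3} + 318\right) \left(-297 + h\right) = \frac{955 \left(-297 + h\right)}{3} = -94545 + \frac{955 h}{3}$)
$\frac{f{\left(656,w{\left(11 \right)} \right)}}{14375} + \frac{A}{126287} = \frac{-94545 + \frac{955}{3} \cdot 656}{14375} - \frac{1}{382140 \cdot 126287} = \left(-94545 + \frac{626480}{3}\right) \frac{1}{14375} - \frac{1}{48259314180} = \frac{342845}{3} \cdot \frac{1}{14375} - \frac{1}{48259314180} = \frac{68569}{8625} - \frac{1}{48259314180} = \frac{220606194266653}{27749105653500}$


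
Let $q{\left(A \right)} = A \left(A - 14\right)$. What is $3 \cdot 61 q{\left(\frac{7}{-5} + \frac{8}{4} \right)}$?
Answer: $- \frac{36783}{25} \approx -1471.3$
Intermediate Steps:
$q{\left(A \right)} = A \left(-14 + A\right)$
$3 \cdot 61 q{\left(\frac{7}{-5} + \frac{8}{4} \right)} = 3 \cdot 61 \left(\frac{7}{-5} + \frac{8}{4}\right) \left(-14 + \left(\frac{7}{-5} + \frac{8}{4}\right)\right) = 183 \left(7 \left(- \frac{1}{5}\right) + 8 \cdot \frac{1}{4}\right) \left(-14 + \left(7 \left(- \frac{1}{5}\right) + 8 \cdot \frac{1}{4}\right)\right) = 183 \left(- \frac{7}{5} + 2\right) \left(-14 + \left(- \frac{7}{5} + 2\right)\right) = 183 \frac{3 \left(-14 + \frac{3}{5}\right)}{5} = 183 \cdot \frac{3}{5} \left(- \frac{67}{5}\right) = 183 \left(- \frac{201}{25}\right) = - \frac{36783}{25}$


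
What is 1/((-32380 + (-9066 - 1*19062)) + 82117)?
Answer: 1/21609 ≈ 4.6277e-5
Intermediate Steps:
1/((-32380 + (-9066 - 1*19062)) + 82117) = 1/((-32380 + (-9066 - 19062)) + 82117) = 1/((-32380 - 28128) + 82117) = 1/(-60508 + 82117) = 1/21609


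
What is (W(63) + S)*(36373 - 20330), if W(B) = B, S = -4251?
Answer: -67188084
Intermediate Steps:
(W(63) + S)*(36373 - 20330) = (63 - 4251)*(36373 - 20330) = -4188*16043 = -67188084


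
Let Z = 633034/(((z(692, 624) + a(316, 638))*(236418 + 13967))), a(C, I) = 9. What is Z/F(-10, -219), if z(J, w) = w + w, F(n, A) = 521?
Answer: 633034/163976385345 ≈ 3.8605e-6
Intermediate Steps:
z(J, w) = 2*w
Z = 633034/314733945 (Z = 633034/(((2*624 + 9)*(236418 + 13967))) = 633034/(((1248 + 9)*250385)) = 633034/((1257*250385)) = 633034/314733945 ≈ 0.0020113)
Z/F(-10, -219) = (633034/314733945)/521 = (633034/314733945)*(1/521) = 633034/163976385345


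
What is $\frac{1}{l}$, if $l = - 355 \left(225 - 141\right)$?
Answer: $- \frac{1}{29820} \approx -3.3535 \cdot 10^{-5}$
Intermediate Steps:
$l = -29820$ ($l = \left(-355\right) 84 = -29820$)
$\frac{1}{l} = \frac{1}{-29820} = - \frac{1}{29820}$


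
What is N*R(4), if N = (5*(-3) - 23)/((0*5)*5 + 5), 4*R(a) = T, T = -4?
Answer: 38/5 ≈ 7.6000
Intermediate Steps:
R(a) = -1 (R(a) = (1/4)*(-4) = -1)
N = -38/5 (N = (-15 - 23)/(0*5 + 5) = -38/(0 + 5) = -38/5 ≈ -7.6000)
N*R(4) = -38/5*(-1) = 38/5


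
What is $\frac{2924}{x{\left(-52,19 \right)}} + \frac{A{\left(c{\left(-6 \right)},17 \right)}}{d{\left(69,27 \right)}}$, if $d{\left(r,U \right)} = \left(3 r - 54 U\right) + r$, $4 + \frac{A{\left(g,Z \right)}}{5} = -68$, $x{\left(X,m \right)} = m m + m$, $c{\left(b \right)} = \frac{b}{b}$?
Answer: $\frac{149707}{18715} \approx 7.9993$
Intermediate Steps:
$c{\left(b \right)} = 1$
$x{\left(X,m \right)} = m + m^{2}$ ($x{\left(X,m \right)} = m^{2} + m = m + m^{2}$)
$A{\left(g,Z \right)} = -360$ ($A{\left(g,Z \right)} = -20 + 5 \left(-68\right) = -20 - 340 = -360$)
$d{\left(r,U \right)} = - 54 U + 4 r$ ($d{\left(r,U \right)} = \left(- 54 U + 3 r\right) + r = - 54 U + 4 r$)
$\frac{2924}{x{\left(-52,19 \right)}} + \frac{A{\left(c{\left(-6 \right)},17 \right)}}{d{\left(69,27 \right)}} = \frac{2924}{19 \left(1 + 19\right)} - \frac{360}{\left(-54\right) 27 + 4 \cdot 69} = \frac{2924}{19 \cdot 20} - \frac{360}{-1458 + 276} = \frac{2924}{380} - \frac{360}{-1182} = 2924 \cdot \frac{1}{380} - - \frac{60}{197} = \frac{731}{95} + \frac{60}{197} = \frac{149707}{18715}$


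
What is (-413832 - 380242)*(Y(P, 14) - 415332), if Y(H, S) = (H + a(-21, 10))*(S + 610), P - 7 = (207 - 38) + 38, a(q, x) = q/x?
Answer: 1124037157368/5 ≈ 2.2481e+11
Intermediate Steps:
P = 214 (P = 7 + ((207 - 38) + 38) = 7 + (169 + 38) = 7 + 207 = 214)
Y(H, S) = (610 + S)*(-21/10 + H) (Y(H, S) = (H - 21/10)*(S + 610) = (H - 21*1/10)*(610 + S) = (H - 21/10)*(610 + S) = (-21/10 + H)*(610 + S) = (610 + S)*(-21/10 + H))
(-413832 - 380242)*(Y(P, 14) - 415332) = (-413832 - 380242)*((-1281 + 610*214 - 21/10*14 + 214*14) - 415332) = -794074*((-1281 + 130540 - 147/5 + 2996) - 415332) = -794074*(661128/5 - 415332) = -794074*(-1415532/5) = 1124037157368/5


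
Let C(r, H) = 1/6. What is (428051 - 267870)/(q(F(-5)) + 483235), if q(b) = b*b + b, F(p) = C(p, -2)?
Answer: 5766516/17396467 ≈ 0.33148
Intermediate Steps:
C(r, H) = 1/6
F(p) = 1/6
q(b) = b + b**2 (q(b) = b**2 + b = b + b**2)
(428051 - 267870)/(q(F(-5)) + 483235) = (428051 - 267870)/((1 + 1/6)/6 + 483235) = 160181/((1/6)*(7/6) + 483235) = 160181/(7/36 + 483235) = 160181/(17396467/36) = 160181*(36/17396467) = 5766516/17396467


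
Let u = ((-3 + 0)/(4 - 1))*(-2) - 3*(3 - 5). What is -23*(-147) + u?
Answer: 3389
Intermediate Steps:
u = 8 (u = -3/3*(-2) - 3*(-2) = -3*⅓*(-2) + 6 = -1*(-2) + 6 = 2 + 6 = 8)
-23*(-147) + u = -23*(-147) + 8 = 3381 + 8 = 3389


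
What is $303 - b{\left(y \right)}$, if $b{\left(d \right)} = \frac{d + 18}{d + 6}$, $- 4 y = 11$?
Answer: $\frac{3878}{13} \approx 298.31$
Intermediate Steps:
$y = - \frac{11}{4}$ ($y = \left(- \frac{1}{4}\right) 11 = - \frac{11}{4} \approx -2.75$)
$b{\left(d \right)} = \frac{18 + d}{6 + d}$
$303 - b{\left(y \right)} = 303 - \frac{18 - \frac{11}{4}}{6 - \frac{11}{4}} = 303 - \frac{1}{\frac{13}{4}} \cdot \frac{61}{4} = 303 - \frac{4}{13} \cdot \frac{61}{4} = 303 - \frac{61}{13} = \frac{3878}{13}$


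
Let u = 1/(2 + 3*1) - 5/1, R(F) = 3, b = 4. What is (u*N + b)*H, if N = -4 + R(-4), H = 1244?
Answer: 54736/5 ≈ 10947.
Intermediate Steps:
u = -24/5 (u = 1/(2 + 3) - 5*1 = 1/5 - 5 = 1*(⅕) - 5 = ⅕ - 5 = -24/5 ≈ -4.8000)
N = -1 (N = -4 + 3 = -1)
(u*N + b)*H = (-24/5*(-1) + 4)*1244 = (24/5 + 4)*1244 = (44/5)*1244 = 54736/5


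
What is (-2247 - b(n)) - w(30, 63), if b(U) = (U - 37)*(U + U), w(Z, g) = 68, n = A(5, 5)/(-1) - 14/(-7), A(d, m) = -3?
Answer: -1995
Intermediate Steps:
n = 5 (n = -3/(-1) - 14/(-7) = -3*(-1) - 14*(-1/7) = 3 + 2 = 5)
b(U) = 2*U*(-37 + U) (b(U) = (-37 + U)*(2*U) = 2*U*(-37 + U))
(-2247 - b(n)) - w(30, 63) = (-2247 - 2*5*(-37 + 5)) - 1*68 = (-2247 - 2*5*(-32)) - 68 = (-2247 - 1*(-320)) - 68 = (-2247 + 320) - 68 = -1927 - 68 = -1995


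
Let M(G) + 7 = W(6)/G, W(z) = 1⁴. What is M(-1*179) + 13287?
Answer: 2377119/179 ≈ 13280.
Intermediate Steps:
W(z) = 1
M(G) = -7 + 1/G
M(-1*179) + 13287 = (-7 + 1/(-1*179)) + 13287 = (-7 + 1/(-179)) + 13287 = (-7 - 1/179) + 13287 = -1254/179 + 13287 = 2377119/179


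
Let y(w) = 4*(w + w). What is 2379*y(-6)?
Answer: -114192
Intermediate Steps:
y(w) = 8*w (y(w) = 4*(2*w) = 8*w)
2379*y(-6) = 2379*(8*(-6)) = 2379*(-48) = -114192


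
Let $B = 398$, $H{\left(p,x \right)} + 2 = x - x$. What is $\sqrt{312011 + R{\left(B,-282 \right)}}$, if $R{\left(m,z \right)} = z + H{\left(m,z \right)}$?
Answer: $\sqrt{311727} \approx 558.33$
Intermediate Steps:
$H{\left(p,x \right)} = -2$ ($H{\left(p,x \right)} = -2 + \left(x - x\right) = -2 + 0 = -2$)
$R{\left(m,z \right)} = -2 + z$ ($R{\left(m,z \right)} = z - 2 = -2 + z$)
$\sqrt{312011 + R{\left(B,-282 \right)}} = \sqrt{312011 - 284} = \sqrt{311727}$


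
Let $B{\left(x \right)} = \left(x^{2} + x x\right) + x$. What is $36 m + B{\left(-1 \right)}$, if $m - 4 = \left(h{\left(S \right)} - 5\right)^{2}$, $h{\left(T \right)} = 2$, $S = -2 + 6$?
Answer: $469$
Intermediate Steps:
$S = 4$
$B{\left(x \right)} = x + 2 x^{2}$ ($B{\left(x \right)} = \left(x^{2} + x^{2}\right) + x = 2 x^{2} + x = x + 2 x^{2}$)
$m = 13$ ($m = 4 + \left(2 - 5\right)^{2} = 4 + \left(-3\right)^{2} = 4 + 9 = 13$)
$36 m + B{\left(-1 \right)} = 36 \cdot 13 - \left(1 + 2 \left(-1\right)\right) = 468 - \left(1 - 2\right) = 468 - -1 = 468 + 1 = 469$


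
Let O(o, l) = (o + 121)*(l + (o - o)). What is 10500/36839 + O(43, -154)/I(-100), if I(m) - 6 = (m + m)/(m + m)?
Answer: -132904612/36839 ≈ -3607.7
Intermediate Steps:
O(o, l) = l*(121 + o) (O(o, l) = (121 + o)*(l + 0) = (121 + o)*l = l*(121 + o))
I(m) = 7 (I(m) = 6 + (m + m)/(m + m) = 6 + (2*m)/((2*m)) = 6 + (2*m)*(1/(2*m)) = 6 + 1 = 7)
10500/36839 + O(43, -154)/I(-100) = 10500/36839 - 154*(121 + 43)/7 = 10500*(1/36839) - 154*164*(1/7) = 10500/36839 - 25256*1/7 = 10500/36839 - 3608 = -132904612/36839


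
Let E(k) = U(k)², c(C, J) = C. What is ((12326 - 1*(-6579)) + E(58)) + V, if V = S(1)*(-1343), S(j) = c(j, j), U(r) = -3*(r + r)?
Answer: 138666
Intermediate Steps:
U(r) = -6*r
S(j) = j
E(k) = 36*k² (E(k) = (-6*k)² = 36*k²)
V = -1343 (V = 1*(-1343) = -1343)
((12326 - 1*(-6579)) + E(58)) + V = ((12326 - 1*(-6579)) + 36*58²) - 1343 = ((12326 + 6579) + 36*3364) - 1343 = (18905 + 121104) - 1343 = 140009 - 1343 = 138666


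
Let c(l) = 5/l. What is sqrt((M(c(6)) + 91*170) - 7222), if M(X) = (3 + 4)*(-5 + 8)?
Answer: sqrt(8269) ≈ 90.934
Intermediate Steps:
M(X) = 21 (M(X) = 7*3 = 21)
sqrt((M(c(6)) + 91*170) - 7222) = sqrt((21 + 91*170) - 7222) = sqrt((21 + 15470) - 7222) = sqrt(15491 - 7222) = sqrt(8269)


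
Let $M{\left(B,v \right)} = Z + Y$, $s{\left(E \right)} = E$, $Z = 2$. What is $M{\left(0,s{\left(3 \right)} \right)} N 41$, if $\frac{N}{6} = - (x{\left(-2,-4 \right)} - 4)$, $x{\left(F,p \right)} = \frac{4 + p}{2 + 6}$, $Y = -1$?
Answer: $984$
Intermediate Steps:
$x{\left(F,p \right)} = \frac{1}{2} + \frac{p}{8}$ ($x{\left(F,p \right)} = \frac{4 + p}{8} = \left(4 + p\right) \frac{1}{8} = \frac{1}{2} + \frac{p}{8}$)
$N = 24$ ($N = 6 \left(- (\left(\frac{1}{2} + \frac{1}{8} \left(-4\right)\right) - 4)\right) = 6 \left(- (\left(\frac{1}{2} - \frac{1}{2}\right) - 4)\right) = 6 \left(- (0 - 4)\right) = 6 \left(\left(-1\right) \left(-4\right)\right) = 6 \cdot 4 = 24$)
$M{\left(B,v \right)} = 1$ ($M{\left(B,v \right)} = 2 - 1 = 1$)
$M{\left(0,s{\left(3 \right)} \right)} N 41 = 1 \cdot 24 \cdot 41 = 24 \cdot 41 = 984$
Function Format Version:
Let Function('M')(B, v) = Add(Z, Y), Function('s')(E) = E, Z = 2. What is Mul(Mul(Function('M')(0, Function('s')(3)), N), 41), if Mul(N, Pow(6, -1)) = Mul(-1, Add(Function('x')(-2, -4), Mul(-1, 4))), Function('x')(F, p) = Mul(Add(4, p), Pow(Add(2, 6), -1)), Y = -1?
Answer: 984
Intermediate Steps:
Function('x')(F, p) = Add(Rational(1, 2), Mul(Rational(1, 8), p)) (Function('x')(F, p) = Mul(Add(4, p), Pow(8, -1)) = Mul(Add(4, p), Rational(1, 8)) = Add(Rational(1, 2), Mul(Rational(1, 8), p)))
N = 24 (N = Mul(6, Mul(-1, Add(Add(Rational(1, 2), Mul(Rational(1, 8), -4)), Mul(-1, 4)))) = Mul(6, Mul(-1, Add(Add(Rational(1, 2), Rational(-1, 2)), -4))) = Mul(6, Mul(-1, Add(0, -4))) = Mul(6, Mul(-1, -4)) = Mul(6, 4) = 24)
Function('M')(B, v) = 1 (Function('M')(B, v) = Add(2, -1) = 1)
Mul(Mul(Function('M')(0, Function('s')(3)), N), 41) = Mul(Mul(1, 24), 41) = Mul(24, 41) = 984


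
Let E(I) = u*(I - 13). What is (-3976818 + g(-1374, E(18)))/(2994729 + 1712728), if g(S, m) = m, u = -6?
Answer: -3976848/4707457 ≈ -0.84480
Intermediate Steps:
E(I) = 78 - 6*I (E(I) = -6*(I - 13) = -6*(-13 + I) = 78 - 6*I)
(-3976818 + g(-1374, E(18)))/(2994729 + 1712728) = (-3976818 + (78 - 6*18))/(2994729 + 1712728) = (-3976818 + (78 - 108))/4707457 = (-3976818 - 30)*(1/4707457) = -3976848*1/4707457 = -3976848/4707457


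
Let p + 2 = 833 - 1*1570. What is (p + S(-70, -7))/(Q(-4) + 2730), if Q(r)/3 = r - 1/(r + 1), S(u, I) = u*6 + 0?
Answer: -1159/2719 ≈ -0.42626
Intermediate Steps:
S(u, I) = 6*u (S(u, I) = 6*u + 0 = 6*u)
p = -739 (p = -2 + (833 - 1*1570) = -2 + (833 - 1570) = -2 - 737 = -739)
Q(r) = -3/(1 + r) + 3*r (Q(r) = 3*(r - 1/(r + 1)) = 3*(r - 1/(1 + r)) = -3/(1 + r) + 3*r)
(p + S(-70, -7))/(Q(-4) + 2730) = (-739 + 6*(-70))/(3*(-1 - 4 + (-4)²)/(1 - 4) + 2730) = (-739 - 420)/(3*(-1 - 4 + 16)/(-3) + 2730) = -1159/(3*(-⅓)*11 + 2730) = -1159/(-11 + 2730) = -1159/2719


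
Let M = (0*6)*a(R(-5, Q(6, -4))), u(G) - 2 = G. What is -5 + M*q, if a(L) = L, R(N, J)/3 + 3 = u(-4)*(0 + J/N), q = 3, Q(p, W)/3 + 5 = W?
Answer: -5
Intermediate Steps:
Q(p, W) = -15 + 3*W
u(G) = 2 + G
R(N, J) = -9 - 6*J/N (R(N, J) = -9 + 3*((2 - 4)*(0 + J/N)) = -9 + 3*(-2*J/N) = -9 - 6*J/N)
M = 0 (M = (0*6)*(-9 - 6*(-15 + 3*(-4))/(-5)) = 0*(-9 - 6*(-15 - 12)*(-⅕)) = 0*(-9 - 6*(-27)*(-⅕)) = 0*(-9 - 162/5) = 0*(-207/5) = 0)
-5 + M*q = -5 + 0*3 = -5 + 0 = -5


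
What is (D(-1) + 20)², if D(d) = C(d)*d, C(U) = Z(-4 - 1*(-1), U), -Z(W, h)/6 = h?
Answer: 196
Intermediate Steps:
Z(W, h) = -6*h
C(U) = -6*U
D(d) = -6*d² (D(d) = (-6*d)*d = -6*d²)
(D(-1) + 20)² = (-6*(-1)² + 20)² = (-6*1 + 20)² = (-6 + 20)² = 14² = 196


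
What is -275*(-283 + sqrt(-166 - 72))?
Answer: 77825 - 275*I*sqrt(238) ≈ 77825.0 - 4242.5*I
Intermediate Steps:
-275*(-283 + sqrt(-166 - 72)) = -275*(-283 + sqrt(-238)) = -275*(-283 + I*sqrt(238)) = 77825 - 275*I*sqrt(238)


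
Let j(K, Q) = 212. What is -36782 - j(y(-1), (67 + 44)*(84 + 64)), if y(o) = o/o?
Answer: -36994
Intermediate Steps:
y(o) = 1
-36782 - j(y(-1), (67 + 44)*(84 + 64)) = -36782 - 1*212 = -36782 - 212 = -36994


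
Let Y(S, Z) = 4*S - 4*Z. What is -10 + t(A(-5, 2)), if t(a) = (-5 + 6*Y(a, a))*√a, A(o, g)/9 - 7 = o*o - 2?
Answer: -10 - 15*√30 ≈ -92.158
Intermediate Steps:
Y(S, Z) = -4*Z + 4*S
A(o, g) = 45 + 9*o² (A(o, g) = 63 + 9*(o*o - 2) = 63 + 9*(o² - 2) = 63 + 9*(-2 + o²) = 63 + (-18 + 9*o²) = 45 + 9*o²)
t(a) = -5*√a (t(a) = (-5 + 6*(-4*a + 4*a))*√a = (-5 + 6*0)*√a = (-5 + 0)*√a = -5*√a)
-10 + t(A(-5, 2)) = -10 - 5*√(45 + 9*(-5)²) = -10 - 5*√(45 + 9*25) = -10 - 5*√(45 + 225) = -10 - 15*√30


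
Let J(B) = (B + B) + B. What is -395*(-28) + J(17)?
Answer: 11111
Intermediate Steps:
J(B) = 3*B (J(B) = 2*B + B = 3*B)
-395*(-28) + J(17) = -395*(-28) + 3*17 = 11060 + 51 = 11111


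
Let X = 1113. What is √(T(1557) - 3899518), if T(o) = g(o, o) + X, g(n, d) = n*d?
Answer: 2*I*√368539 ≈ 1214.1*I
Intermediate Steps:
g(n, d) = d*n
T(o) = 1113 + o² (T(o) = o*o + 1113 = o² + 1113 = 1113 + o²)
√(T(1557) - 3899518) = √((1113 + 1557²) - 3899518) = √((1113 + 2424249) - 3899518) = √(2425362 - 3899518) = √(-1474156) = 2*I*√368539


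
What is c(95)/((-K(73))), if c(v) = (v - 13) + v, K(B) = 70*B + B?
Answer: -177/5183 ≈ -0.034150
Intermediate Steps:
K(B) = 71*B
c(v) = -13 + 2*v (c(v) = (-13 + v) + v = -13 + 2*v)
c(95)/((-K(73))) = (-13 + 2*95)/((-71*73)) = (-13 + 190)/((-1*5183)) = 177/(-5183) = 177*(-1/5183) = -177/5183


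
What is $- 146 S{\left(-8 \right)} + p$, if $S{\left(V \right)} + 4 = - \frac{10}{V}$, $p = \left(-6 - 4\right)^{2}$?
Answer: $\frac{1003}{2} \approx 501.5$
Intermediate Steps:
$p = 100$ ($p = \left(-10\right)^{2} = 100$)
$S{\left(V \right)} = -4 - \frac{10}{V}$
$- 146 S{\left(-8 \right)} + p = - 146 \left(-4 - \frac{10}{-8}\right) + 100 = - 146 \left(-4 - - \frac{5}{4}\right) + 100 = - 146 \left(-4 + \frac{5}{4}\right) + 100 = \left(-146\right) \left(- \frac{11}{4}\right) + 100 = \frac{803}{2} + 100 = \frac{1003}{2}$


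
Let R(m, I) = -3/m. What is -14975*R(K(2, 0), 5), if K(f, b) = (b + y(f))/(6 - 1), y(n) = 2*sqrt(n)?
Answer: 224625*sqrt(2)/4 ≈ 79417.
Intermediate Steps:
K(f, b) = b/5 + 2*sqrt(f)/5 (K(f, b) = (b + 2*sqrt(f))/(6 - 1) = (b + 2*sqrt(f))/5 = (b + 2*sqrt(f))*(1/5) = b/5 + 2*sqrt(f)/5)
-14975*R(K(2, 0), 5) = -(-44925)/((1/5)*0 + 2*sqrt(2)/5) = -(-44925)/(0 + 2*sqrt(2)/5) = -(-44925)/(2*sqrt(2)/5) = -(-44925)*5*sqrt(2)/4 = -(-224625)*sqrt(2)/4 = 224625*sqrt(2)/4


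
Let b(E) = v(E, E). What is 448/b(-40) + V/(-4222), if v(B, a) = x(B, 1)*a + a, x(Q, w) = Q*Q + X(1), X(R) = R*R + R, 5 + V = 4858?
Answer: -5590461/4834190 ≈ -1.1564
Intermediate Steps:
V = 4853 (V = -5 + 4858 = 4853)
X(R) = R + R² (X(R) = R² + R = R + R²)
x(Q, w) = 2 + Q² (x(Q, w) = Q*Q + 1*(1 + 1) = Q² + 1*2 = Q² + 2 = 2 + Q²)
v(B, a) = a + a*(2 + B²) (v(B, a) = (2 + B²)*a + a = a*(2 + B²) + a = a + a*(2 + B²))
b(E) = E*(3 + E²)
448/b(-40) + V/(-4222) = 448/((-40*(3 + (-40)²))) + 4853/(-4222) = 448/((-40*(3 + 1600))) + 4853*(-1/4222) = 448/((-40*1603)) - 4853/4222 = 448/(-64120) - 4853/4222 = 448*(-1/64120) - 4853/4222 = -8/1145 - 4853/4222 = -5590461/4834190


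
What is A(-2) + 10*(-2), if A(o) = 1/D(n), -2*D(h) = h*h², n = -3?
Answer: -538/27 ≈ -19.926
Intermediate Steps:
D(h) = -h³/2 (D(h) = -h*h²/2 = -h³/2)
A(o) = 2/27 (A(o) = 1/(-½*(-3)³) = 1/(-½*(-27)) = 1/(27/2) = 1*(2/27) = 2/27)
A(-2) + 10*(-2) = 2/27 + 10*(-2) = 2/27 - 20 = -538/27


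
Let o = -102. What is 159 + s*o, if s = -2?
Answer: 363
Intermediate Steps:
159 + s*o = 159 - 2*(-102) = 159 + 204 = 363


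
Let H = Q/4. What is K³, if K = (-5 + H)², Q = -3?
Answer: 148035889/4096 ≈ 36142.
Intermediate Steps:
H = -¾ (H = -3/4 = -3*¼ = -¾ ≈ -0.75000)
K = 529/16 (K = (-5 - ¾)² = (-23/4)² = 529/16 ≈ 33.063)
K³ = (529/16)³ = 148035889/4096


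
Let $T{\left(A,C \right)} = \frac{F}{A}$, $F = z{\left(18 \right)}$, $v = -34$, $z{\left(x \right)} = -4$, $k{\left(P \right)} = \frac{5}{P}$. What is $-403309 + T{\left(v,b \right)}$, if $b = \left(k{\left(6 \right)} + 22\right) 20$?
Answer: $- \frac{6856251}{17} \approx -4.0331 \cdot 10^{5}$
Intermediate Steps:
$F = -4$
$b = \frac{1370}{3}$ ($b = \left(\frac{5}{6} + 22\right) 20 = \frac{137}{6} \cdot 20 = \frac{1370}{3} \approx 456.67$)
$T{\left(A,C \right)} = - \frac{4}{A}$
$-403309 + T{\left(v,b \right)} = -403309 - \frac{4}{-34} = -403309 - - \frac{2}{17} = -403309 + \frac{2}{17} = - \frac{6856251}{17}$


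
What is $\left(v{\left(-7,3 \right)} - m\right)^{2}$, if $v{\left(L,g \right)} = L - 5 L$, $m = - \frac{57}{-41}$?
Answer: $\frac{1190281}{1681} \approx 708.08$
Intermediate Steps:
$m = \frac{57}{41}$ ($m = \left(-57\right) \left(- \frac{1}{41}\right) = \frac{57}{41} \approx 1.3902$)
$v{\left(L,g \right)} = - 4 L$
$\left(v{\left(-7,3 \right)} - m\right)^{2} = \left(\left(-4\right) \left(-7\right) - \frac{57}{41}\right)^{2} = \left(28 - \frac{57}{41}\right)^{2} = \left(\frac{1091}{41}\right)^{2} = \frac{1190281}{1681}$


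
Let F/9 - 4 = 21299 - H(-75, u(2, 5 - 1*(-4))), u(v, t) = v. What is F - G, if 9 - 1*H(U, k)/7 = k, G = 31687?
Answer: 159599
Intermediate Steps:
H(U, k) = 63 - 7*k
F = 191286 (F = 36 + 9*(21299 - (63 - 7*2)) = 36 + 9*(21299 - (63 - 14)) = 36 + 9*(21299 - 1*49) = 36 + 9*(21299 - 49) = 36 + 9*21250 = 36 + 191250 = 191286)
F - G = 191286 - 1*31687 = 191286 - 31687 = 159599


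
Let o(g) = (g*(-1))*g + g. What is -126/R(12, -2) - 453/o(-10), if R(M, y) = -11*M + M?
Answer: 1137/220 ≈ 5.1682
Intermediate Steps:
o(g) = g - g² (o(g) = (-g)*g + g = -g² + g = g - g²)
R(M, y) = -10*M
-126/R(12, -2) - 453/o(-10) = -126/((-10*12)) - 453*(-1/(10*(1 - 1*(-10)))) = -126/(-120) - 453*(-1/(10*(1 + 10))) = -126*(-1/120) - 453/((-10*11)) = 21/20 - 453/(-110) = 21/20 - 453*(-1/110) = 21/20 + 453/110 = 1137/220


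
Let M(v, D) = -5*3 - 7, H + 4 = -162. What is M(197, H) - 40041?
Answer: -40063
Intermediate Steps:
H = -166 (H = -4 - 162 = -166)
M(v, D) = -22 (M(v, D) = -15 - 7 = -22)
M(197, H) - 40041 = -22 - 40041 = -40063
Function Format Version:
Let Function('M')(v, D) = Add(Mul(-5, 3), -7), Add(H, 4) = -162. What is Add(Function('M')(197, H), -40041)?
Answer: -40063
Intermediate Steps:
H = -166 (H = Add(-4, -162) = -166)
Function('M')(v, D) = -22 (Function('M')(v, D) = Add(-15, -7) = -22)
Add(Function('M')(197, H), -40041) = Add(-22, -40041) = -40063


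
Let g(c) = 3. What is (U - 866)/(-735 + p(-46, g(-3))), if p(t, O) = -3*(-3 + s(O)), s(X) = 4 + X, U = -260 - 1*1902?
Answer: 3028/747 ≈ 4.0536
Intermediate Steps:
U = -2162 (U = -260 - 1902 = -2162)
p(t, O) = -3 - 3*O (p(t, O) = -3*(-3 + (4 + O)) = -3*(1 + O) = -3 - 3*O)
(U - 866)/(-735 + p(-46, g(-3))) = (-2162 - 866)/(-735 + (-3 - 3*3)) = -3028/(-735 + (-3 - 9)) = -3028/(-735 - 12) = -3028/(-747) = -3028*(-1/747) = 3028/747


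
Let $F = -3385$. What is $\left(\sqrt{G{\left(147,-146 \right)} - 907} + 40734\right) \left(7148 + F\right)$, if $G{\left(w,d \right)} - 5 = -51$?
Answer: $153282042 + 3763 i \sqrt{953} \approx 1.5328 \cdot 10^{8} + 1.1617 \cdot 10^{5} i$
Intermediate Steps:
$G{\left(w,d \right)} = -46$ ($G{\left(w,d \right)} = 5 - 51 = -46$)
$\left(\sqrt{G{\left(147,-146 \right)} - 907} + 40734\right) \left(7148 + F\right) = \left(\sqrt{-46 - 907} + 40734\right) \left(7148 - 3385\right) = \left(\sqrt{-953} + 40734\right) 3763 = \left(i \sqrt{953} + 40734\right) 3763 = \left(40734 + i \sqrt{953}\right) 3763 = 153282042 + 3763 i \sqrt{953}$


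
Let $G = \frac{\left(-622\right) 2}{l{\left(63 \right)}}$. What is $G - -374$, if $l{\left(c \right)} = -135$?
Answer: $\frac{51734}{135} \approx 383.21$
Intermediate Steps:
$G = \frac{1244}{135}$ ($G = \frac{\left(-622\right) 2}{-135} = \left(-1244\right) \left(- \frac{1}{135}\right) = \frac{1244}{135} \approx 9.2148$)
$G - -374 = \frac{1244}{135} - -374 = \frac{1244}{135} + 374 = \frac{51734}{135}$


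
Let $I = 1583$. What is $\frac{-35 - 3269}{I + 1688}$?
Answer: $- \frac{3304}{3271} \approx -1.0101$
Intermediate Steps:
$\frac{-35 - 3269}{I + 1688} = \frac{-35 - 3269}{1583 + 1688} = - \frac{3304}{3271}$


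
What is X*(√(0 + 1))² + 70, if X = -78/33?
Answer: 744/11 ≈ 67.636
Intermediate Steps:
X = -26/11 (X = -78*1/33 = -26/11 ≈ -2.3636)
X*(√(0 + 1))² + 70 = -26*(√(0 + 1))²/11 + 70 = -26*(√1)²/11 + 70 = -26/11*1² + 70 = -26/11*1 + 70 = -26/11 + 70 = 744/11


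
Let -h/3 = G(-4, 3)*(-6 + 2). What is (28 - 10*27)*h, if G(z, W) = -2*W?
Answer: 17424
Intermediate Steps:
h = -72 (h = -3*(-2*3)*(-6 + 2) = -(-18)*(-4) = -3*24 = -72)
(28 - 10*27)*h = (28 - 10*27)*(-72) = (28 - 270)*(-72) = -242*(-72) = 17424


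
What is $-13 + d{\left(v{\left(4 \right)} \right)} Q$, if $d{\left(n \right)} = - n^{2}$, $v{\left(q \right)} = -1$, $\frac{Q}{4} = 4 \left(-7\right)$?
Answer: $99$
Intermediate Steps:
$Q = -112$ ($Q = 4 \cdot 4 \left(-7\right) = 4 \left(-28\right) = -112$)
$-13 + d{\left(v{\left(4 \right)} \right)} Q = -13 + - \left(-1\right)^{2} \left(-112\right) = -13 + \left(-1\right) 1 \left(-112\right) = -13 - -112 = -13 + 112 = 99$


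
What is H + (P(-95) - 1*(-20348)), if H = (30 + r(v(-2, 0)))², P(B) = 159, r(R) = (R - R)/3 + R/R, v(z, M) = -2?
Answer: 21468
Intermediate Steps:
r(R) = 1 (r(R) = 0*(⅓) + 1 = 0 + 1 = 1)
H = 961 (H = (30 + 1)² = 31² = 961)
H + (P(-95) - 1*(-20348)) = 961 + (159 - 1*(-20348)) = 961 + (159 + 20348) = 961 + 20507 = 21468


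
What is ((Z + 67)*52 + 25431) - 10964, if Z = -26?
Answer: 16599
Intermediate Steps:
((Z + 67)*52 + 25431) - 10964 = ((-26 + 67)*52 + 25431) - 10964 = (41*52 + 25431) - 10964 = (2132 + 25431) - 10964 = 27563 - 10964 = 16599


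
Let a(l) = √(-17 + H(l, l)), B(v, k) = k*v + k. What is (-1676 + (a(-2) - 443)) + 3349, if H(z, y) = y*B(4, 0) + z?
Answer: 1230 + I*√19 ≈ 1230.0 + 4.3589*I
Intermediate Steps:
B(v, k) = k + k*v
H(z, y) = z (H(z, y) = y*(0*(1 + 4)) + z = y*(0*5) + z = y*0 + z = 0 + z = z)
a(l) = √(-17 + l)
(-1676 + (a(-2) - 443)) + 3349 = (-1676 + (√(-17 - 2) - 443)) + 3349 = (-1676 + (√(-19) - 443)) + 3349 = (-1676 + (I*√19 - 443)) + 3349 = (-1676 + (-443 + I*√19)) + 3349 = (-2119 + I*√19) + 3349 = 1230 + I*√19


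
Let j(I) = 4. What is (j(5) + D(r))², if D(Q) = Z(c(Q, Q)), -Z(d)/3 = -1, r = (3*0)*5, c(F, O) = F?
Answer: 49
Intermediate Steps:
r = 0 (r = 0*5 = 0)
Z(d) = 3 (Z(d) = -3*(-1) = 3)
D(Q) = 3
(j(5) + D(r))² = (4 + 3)² = 7² = 49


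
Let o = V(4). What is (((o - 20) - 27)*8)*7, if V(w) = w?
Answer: -2408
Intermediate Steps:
o = 4
(((o - 20) - 27)*8)*7 = (((4 - 20) - 27)*8)*7 = ((-16 - 27)*8)*7 = -43*8*7 = -344*7 = -2408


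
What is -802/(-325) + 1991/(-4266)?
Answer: 2774257/1386450 ≈ 2.0010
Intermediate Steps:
-802/(-325) + 1991/(-4266) = -802*(-1/325) + 1991*(-1/4266) = 802/325 - 1991/4266 = 2774257/1386450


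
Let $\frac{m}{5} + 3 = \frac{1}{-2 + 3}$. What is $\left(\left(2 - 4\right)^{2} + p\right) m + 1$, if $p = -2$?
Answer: $-19$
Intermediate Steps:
$m = -10$ ($m = -15 + \frac{5}{-2 + 3} = -15 + \frac{5}{1} = -15 + 5 \cdot 1 = -15 + 5 = -10$)
$\left(\left(2 - 4\right)^{2} + p\right) m + 1 = \left(\left(2 - 4\right)^{2} - 2\right) \left(-10\right) + 1 = \left(\left(-2\right)^{2} - 2\right) \left(-10\right) + 1 = \left(4 - 2\right) \left(-10\right) + 1 = 2 \left(-10\right) + 1 = -20 + 1 = -19$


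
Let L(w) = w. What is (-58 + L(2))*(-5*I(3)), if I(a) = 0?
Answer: 0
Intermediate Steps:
(-58 + L(2))*(-5*I(3)) = (-58 + 2)*(-5*0) = -56*0 = 0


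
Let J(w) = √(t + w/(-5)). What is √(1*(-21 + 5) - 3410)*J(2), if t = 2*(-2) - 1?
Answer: -9*√5710/5 ≈ -136.02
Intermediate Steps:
t = -5 (t = -4 - 1 = -5)
J(w) = √(-5 - w/5) (J(w) = √(-5 + w/(-5)) = √(-5 + w*(-⅕)) = √(-5 - w/5))
√(1*(-21 + 5) - 3410)*J(2) = √(1*(-21 + 5) - 3410)*(√(-125 - 5*2)/5) = √(1*(-16) - 3410)*(√(-125 - 10)/5) = √(-16 - 3410)*(√(-135)/5) = √(-3426)*((3*I*√15)/5) = (I*√3426)*(3*I*√15/5) = -9*√5710/5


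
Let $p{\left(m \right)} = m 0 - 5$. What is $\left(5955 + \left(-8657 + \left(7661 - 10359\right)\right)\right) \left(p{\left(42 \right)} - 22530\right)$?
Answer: $121689000$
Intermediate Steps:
$p{\left(m \right)} = -5$ ($p{\left(m \right)} = 0 - 5 = -5$)
$\left(5955 + \left(-8657 + \left(7661 - 10359\right)\right)\right) \left(p{\left(42 \right)} - 22530\right) = \left(5955 + \left(-8657 + \left(7661 - 10359\right)\right)\right) \left(-5 - 22530\right) = \left(5955 + \left(-8657 + \left(7661 - 10359\right)\right)\right) \left(-22535\right) = \left(5955 - 11355\right) \left(-22535\right) = \left(-5400\right) \left(-22535\right) = 121689000$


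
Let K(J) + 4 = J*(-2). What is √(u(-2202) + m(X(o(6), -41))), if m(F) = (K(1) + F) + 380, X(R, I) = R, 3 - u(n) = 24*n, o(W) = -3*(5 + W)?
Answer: 2*√13298 ≈ 230.63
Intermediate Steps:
o(W) = -15 - 3*W
u(n) = 3 - 24*n
K(J) = -4 - 2*J (K(J) = -4 + J*(-2) = -4 - 2*J)
m(F) = 374 + F (m(F) = ((-4 - 2*1) + F) + 380 = ((-4 - 2) + F) + 380 = (-6 + F) + 380 = 374 + F)
√(u(-2202) + m(X(o(6), -41))) = √((3 - 24*(-2202)) + (374 + (-15 - 3*6))) = √((3 + 52848) + (374 + (-15 - 18))) = √(52851 + (374 - 33)) = √(52851 + 341) = √53192 = 2*√13298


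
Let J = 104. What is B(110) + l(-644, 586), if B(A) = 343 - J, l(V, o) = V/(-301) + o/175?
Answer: 1839773/7525 ≈ 244.49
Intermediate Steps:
l(V, o) = -V/301 + o/175 (l(V, o) = V*(-1/301) + o*(1/175) = -V/301 + o/175)
B(A) = 239 (B(A) = 343 - 1*104 = 343 - 104 = 239)
B(110) + l(-644, 586) = 239 + (-1/301*(-644) + (1/175)*586) = 239 + (92/43 + 586/175) = 239 + 41298/7525 = 1839773/7525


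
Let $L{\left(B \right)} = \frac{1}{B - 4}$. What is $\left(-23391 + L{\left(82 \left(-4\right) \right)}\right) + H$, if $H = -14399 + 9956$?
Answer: $- \frac{9240889}{332} \approx -27834.0$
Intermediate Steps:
$H = -4443$
$L{\left(B \right)} = \frac{1}{-4 + B}$
$\left(-23391 + L{\left(82 \left(-4\right) \right)}\right) + H = \left(-23391 + \frac{1}{-4 + 82 \left(-4\right)}\right) - 4443 = \left(-23391 + \frac{1}{-4 - 328}\right) - 4443 = \left(-23391 + \frac{1}{-332}\right) - 4443 = \left(-23391 - \frac{1}{332}\right) - 4443 = - \frac{7765813}{332} - 4443 = - \frac{9240889}{332}$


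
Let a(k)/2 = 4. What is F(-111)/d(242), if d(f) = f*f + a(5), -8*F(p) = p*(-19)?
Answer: -703/156192 ≈ -0.0045009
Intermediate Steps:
a(k) = 8 (a(k) = 2*4 = 8)
F(p) = 19*p/8 (F(p) = -p*(-19)/8 = -(-19)*p/8 = 19*p/8)
d(f) = 8 + f² (d(f) = f*f + 8 = f² + 8 = 8 + f²)
F(-111)/d(242) = ((19/8)*(-111))/(8 + 242²) = -2109/(8*(8 + 58564)) = -2109/8/58572 = -2109/8*1/58572 = -703/156192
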